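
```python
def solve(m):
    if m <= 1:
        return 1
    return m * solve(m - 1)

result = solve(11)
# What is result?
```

solve(11) = 11 * 10 * 9 * 8 * 7 * 6 * 5 * 4 * 3 * 2 * 1 = 39916800

Answer: 39916800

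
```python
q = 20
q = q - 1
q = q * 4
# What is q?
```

Trace:
`q = 20` → q = 20
`q = q - 1` → q = 19
`q = q * 4` → q = 76
So q = 76

Answer: 76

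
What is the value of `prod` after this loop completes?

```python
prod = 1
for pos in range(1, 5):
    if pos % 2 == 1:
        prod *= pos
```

Product of odd numbers 1 to 4
`prod` takes the values: 1 → 3

Answer: 3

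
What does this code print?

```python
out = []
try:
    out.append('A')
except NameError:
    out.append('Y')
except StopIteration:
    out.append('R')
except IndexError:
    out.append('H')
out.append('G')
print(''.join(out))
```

Execution trace: 'A' (try body, no exception) → 'G' (after the try/except). Output: AG

Answer: AG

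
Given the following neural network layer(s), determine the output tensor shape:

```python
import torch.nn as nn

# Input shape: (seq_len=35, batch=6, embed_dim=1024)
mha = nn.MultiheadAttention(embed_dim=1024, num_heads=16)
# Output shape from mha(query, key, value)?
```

Input: (35, 6, 1024) -> Output: (35, 6, 1024)

Answer: (35, 6, 1024)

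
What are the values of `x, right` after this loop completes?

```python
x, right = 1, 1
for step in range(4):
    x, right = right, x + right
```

Fibonacci: after 4 iterations
`x, right` takes the values: (1, 1) → (1, 2) → (2, 3) → (3, 5) → (5, 8)

Answer: 5, 8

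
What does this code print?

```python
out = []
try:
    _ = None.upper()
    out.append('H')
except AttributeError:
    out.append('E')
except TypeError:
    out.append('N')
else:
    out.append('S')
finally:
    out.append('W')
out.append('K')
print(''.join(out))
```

Execution trace: 'E' (except AttributeError) → 'W' (finally) → 'K' (after the try/except). Output: EWK

Answer: EWK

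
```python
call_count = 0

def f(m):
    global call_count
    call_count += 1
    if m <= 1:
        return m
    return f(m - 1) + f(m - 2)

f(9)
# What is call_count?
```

Calls(m) = 1 + Calls(m-1) + Calls(m-2); Calls(0)=Calls(1)=1. For m=9 this gives 109.

Answer: 109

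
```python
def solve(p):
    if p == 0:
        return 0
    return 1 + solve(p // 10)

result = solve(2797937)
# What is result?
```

Count of digits of 2797937: 7

Answer: 7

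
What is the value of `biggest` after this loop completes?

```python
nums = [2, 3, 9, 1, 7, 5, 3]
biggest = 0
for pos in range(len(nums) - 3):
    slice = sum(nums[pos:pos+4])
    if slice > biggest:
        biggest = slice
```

Max sum of 4-element window in [2, 3, 9, 1, 7, 5, 3]
`biggest` takes the values: 0 → 15 → 20 → 22

Answer: 22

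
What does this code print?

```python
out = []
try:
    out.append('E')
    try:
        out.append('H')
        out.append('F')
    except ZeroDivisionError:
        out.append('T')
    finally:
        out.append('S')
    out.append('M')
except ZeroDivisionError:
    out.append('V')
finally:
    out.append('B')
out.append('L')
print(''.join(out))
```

Execution trace: 'E' (try body) → 'H' (inner try body) → 'F' (inner try body, no exception) → 'S' (inner finally) → 'M' (try body, no exception) → 'B' (finally) → 'L' (after the try/except). Output: EHFSMBL

Answer: EHFSMBL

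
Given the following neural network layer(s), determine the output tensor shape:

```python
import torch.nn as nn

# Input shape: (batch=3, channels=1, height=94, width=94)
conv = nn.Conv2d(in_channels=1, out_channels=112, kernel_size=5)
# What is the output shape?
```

Input: (3, 1, 94, 94) -> Output: (3, 112, 90, 90)

Answer: (3, 112, 90, 90)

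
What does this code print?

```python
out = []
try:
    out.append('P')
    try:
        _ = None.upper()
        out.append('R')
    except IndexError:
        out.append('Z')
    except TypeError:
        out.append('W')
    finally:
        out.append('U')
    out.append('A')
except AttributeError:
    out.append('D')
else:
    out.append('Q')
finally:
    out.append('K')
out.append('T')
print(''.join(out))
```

Execution trace: 'P' (try body) → 'U' (inner finally) → 'D' (except AttributeError) → 'K' (finally) → 'T' (after the try/except). Output: PUDKT

Answer: PUDKT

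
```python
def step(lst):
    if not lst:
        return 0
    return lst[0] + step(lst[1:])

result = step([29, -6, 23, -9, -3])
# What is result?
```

29 + (-6) + 23 + (-9) + (-3) + 0 = 34

Answer: 34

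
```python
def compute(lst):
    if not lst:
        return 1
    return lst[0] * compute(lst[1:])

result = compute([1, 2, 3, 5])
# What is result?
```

Product over [1, 2, 3, 5] = 1 * 2 * 3 * 5 = 30

Answer: 30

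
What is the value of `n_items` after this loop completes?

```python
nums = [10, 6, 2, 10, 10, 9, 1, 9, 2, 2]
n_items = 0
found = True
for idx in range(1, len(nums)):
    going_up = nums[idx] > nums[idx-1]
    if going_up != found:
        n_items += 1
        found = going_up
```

Count direction changes in [10, 6, 2, 10, 10, 9, 1, 9, 2, 2]
`n_items` takes the values: 0 → 1 → 2 → 3 → 4 → 5

Answer: 5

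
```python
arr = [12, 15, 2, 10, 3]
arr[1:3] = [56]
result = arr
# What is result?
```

Trace:
`arr = [12, 15, 2, 10, 3]` → arr = [12, 15, 2, 10, 3]
`arr[1:3] = [56]` → arr = [12, 56, 10, 3]
`result = arr` → result = [12, 56, 10, 3]
So result = [12, 56, 10, 3]

Answer: [12, 56, 10, 3]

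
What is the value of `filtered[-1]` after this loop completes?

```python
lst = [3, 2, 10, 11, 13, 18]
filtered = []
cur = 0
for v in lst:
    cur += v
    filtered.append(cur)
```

Cumulative sum ends at 57
`filtered` takes the values: [] → [3] → [3, 5] → [3, 5, 15] → [3, 5, 15, 26] → [3, 5, 15, 26, 39] → [3, 5, 15, 26, 39, 57]
So `filtered[-1]` = 57

Answer: 57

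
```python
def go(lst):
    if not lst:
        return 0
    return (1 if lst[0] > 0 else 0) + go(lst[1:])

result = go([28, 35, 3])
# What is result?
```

Count of positive elements in [28, 35, 3] = 3

Answer: 3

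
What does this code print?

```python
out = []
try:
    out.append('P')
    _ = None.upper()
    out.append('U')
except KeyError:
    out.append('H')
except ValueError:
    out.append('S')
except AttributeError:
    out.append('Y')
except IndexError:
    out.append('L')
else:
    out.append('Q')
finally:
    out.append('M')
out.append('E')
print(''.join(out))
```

Execution trace: 'P' (try body) → 'Y' (except AttributeError) → 'M' (finally) → 'E' (after the try/except). Output: PYME

Answer: PYME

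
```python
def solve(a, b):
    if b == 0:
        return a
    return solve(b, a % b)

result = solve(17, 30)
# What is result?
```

solve(17, 30) -> solve(30, 17) -> solve(17, 13) -> solve(13, 4) -> solve(4, 1) -> solve(1, 0) -> 1

Answer: 1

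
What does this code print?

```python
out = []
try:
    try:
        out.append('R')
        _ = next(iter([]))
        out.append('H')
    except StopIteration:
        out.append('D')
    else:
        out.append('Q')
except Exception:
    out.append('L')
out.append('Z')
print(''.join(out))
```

Execution trace: 'R' (inner try body) → 'D' (inner except StopIteration) → 'Z' (after the try/except). Output: RDZ

Answer: RDZ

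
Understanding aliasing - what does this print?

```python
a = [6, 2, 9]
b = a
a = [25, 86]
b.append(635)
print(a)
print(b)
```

Key concept: rebinding vs mutation: a is rebound to a new list, b still points at the original.
Step by step:
`a = [6, 2, 9]` → a = [6, 2, 9]
`b = a` → b = [6, 2, 9] (same object as a)
`a = [25, 86]` → a = [25, 86]
`b.append(635)` → b = [6, 2, 9, 635]
`print(a)` → prints [25, 86]
`print(b)` → prints [6, 2, 9, 635]

Answer:
[25, 86]
[6, 2, 9, 635]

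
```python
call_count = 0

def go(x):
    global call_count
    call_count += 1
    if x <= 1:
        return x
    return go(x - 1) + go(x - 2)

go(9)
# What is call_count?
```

Calls(x) = 1 + Calls(x-1) + Calls(x-2); Calls(0)=Calls(1)=1. For x=9 this gives 109.

Answer: 109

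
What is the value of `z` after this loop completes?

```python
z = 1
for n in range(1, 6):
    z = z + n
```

Start at 1, add 1 through 5
`z` takes the values: 1 → 2 → 4 → 7 → 11 → 16

Answer: 16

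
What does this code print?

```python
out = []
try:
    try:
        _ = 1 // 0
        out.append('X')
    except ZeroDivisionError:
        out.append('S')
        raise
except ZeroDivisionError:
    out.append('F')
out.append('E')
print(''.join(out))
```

Execution trace: 'S' (inner except ZeroDivisionError) → 'F' (outer except ZeroDivisionError) → 'E' (after the try/except). Output: SFE

Answer: SFE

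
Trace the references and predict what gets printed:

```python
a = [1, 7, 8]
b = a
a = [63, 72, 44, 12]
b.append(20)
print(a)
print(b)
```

Key concept: rebinding vs mutation: a is rebound to a new list, b still points at the original.
Step by step:
`a = [1, 7, 8]` → a = [1, 7, 8]
`b = a` → b = [1, 7, 8] (same object as a)
`a = [63, 72, 44, 12]` → a = [63, 72, 44, 12]
`b.append(20)` → b = [1, 7, 8, 20]
`print(a)` → prints [63, 72, 44, 12]
`print(b)` → prints [1, 7, 8, 20]

Answer:
[63, 72, 44, 12]
[1, 7, 8, 20]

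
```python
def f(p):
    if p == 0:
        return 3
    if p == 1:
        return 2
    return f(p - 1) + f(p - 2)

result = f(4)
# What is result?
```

Build up from base cases: f(0)=3, f(1)=2, f(2)=5, f(3)=7, f(4)=12

Answer: 12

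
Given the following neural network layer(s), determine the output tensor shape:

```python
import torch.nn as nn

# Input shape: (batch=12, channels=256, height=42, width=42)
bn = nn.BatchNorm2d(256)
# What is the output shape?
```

Input: (12, 256, 42, 42) -> Output: (12, 256, 42, 42)

Answer: (12, 256, 42, 42)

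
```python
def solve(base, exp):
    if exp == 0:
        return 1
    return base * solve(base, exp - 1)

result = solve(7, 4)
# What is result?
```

solve(7, 4) = 7 * 7 * 7 * 7 = 2401

Answer: 2401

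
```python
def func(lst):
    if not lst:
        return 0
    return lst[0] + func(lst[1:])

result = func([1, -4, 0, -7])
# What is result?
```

1 + (-4) + 0 + (-7) + 0 = -10

Answer: -10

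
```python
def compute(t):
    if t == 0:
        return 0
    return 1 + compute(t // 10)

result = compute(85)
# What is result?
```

Count of digits of 85: 2

Answer: 2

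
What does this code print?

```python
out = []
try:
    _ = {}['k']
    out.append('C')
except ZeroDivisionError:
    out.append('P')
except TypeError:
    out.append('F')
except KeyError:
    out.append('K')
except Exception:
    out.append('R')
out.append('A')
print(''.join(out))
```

Execution trace: 'K' (except KeyError) → 'A' (after the try/except). Output: KA

Answer: KA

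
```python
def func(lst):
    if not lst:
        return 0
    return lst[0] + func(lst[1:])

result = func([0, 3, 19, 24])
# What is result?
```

0 + 3 + 19 + 24 + 0 = 46

Answer: 46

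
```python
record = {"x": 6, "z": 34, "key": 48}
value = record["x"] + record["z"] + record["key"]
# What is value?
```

Trace:
`record = {"x": 6, "z": 34, "key": 48}` → record = {'x': 6, 'z': 34, 'key': 48}
`value = record["x"] + record["z"] + record["key"]` → value = 88
So value = 88

Answer: 88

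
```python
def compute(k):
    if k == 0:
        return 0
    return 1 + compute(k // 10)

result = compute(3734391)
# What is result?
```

Count of digits of 3734391: 7

Answer: 7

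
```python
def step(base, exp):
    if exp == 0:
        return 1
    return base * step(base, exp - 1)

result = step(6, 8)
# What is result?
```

step(6, 8) = 6 * 6 * 6 * 6 * 6 * 6 * 6 * 6 = 1679616

Answer: 1679616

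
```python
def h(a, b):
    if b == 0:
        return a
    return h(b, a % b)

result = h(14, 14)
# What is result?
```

h(14, 14) -> h(14, 0) -> 14

Answer: 14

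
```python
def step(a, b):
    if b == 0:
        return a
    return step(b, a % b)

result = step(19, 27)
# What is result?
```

step(19, 27) -> step(27, 19) -> step(19, 8) -> step(8, 3) -> step(3, 2) -> step(2, 1) -> step(1, 0) -> 1

Answer: 1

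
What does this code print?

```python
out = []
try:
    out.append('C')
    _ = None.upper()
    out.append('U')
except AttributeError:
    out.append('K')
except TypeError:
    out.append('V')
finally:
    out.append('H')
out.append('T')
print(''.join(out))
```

Execution trace: 'C' (try body) → 'K' (except AttributeError) → 'H' (finally) → 'T' (after the try/except). Output: CKHT

Answer: CKHT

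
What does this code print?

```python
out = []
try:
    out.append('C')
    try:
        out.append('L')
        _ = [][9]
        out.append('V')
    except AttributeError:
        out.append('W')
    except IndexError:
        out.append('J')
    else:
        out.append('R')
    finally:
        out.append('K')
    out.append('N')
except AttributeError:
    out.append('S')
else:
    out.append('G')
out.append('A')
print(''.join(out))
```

Execution trace: 'C' (try body) → 'L' (inner try body) → 'J' (inner except IndexError) → 'K' (inner finally) → 'N' (try body, no exception) → 'G' (else) → 'A' (after the try/except). Output: CLJKNGA

Answer: CLJKNGA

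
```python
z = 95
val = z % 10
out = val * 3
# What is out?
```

Trace:
`z = 95` → z = 95
`val = z % 10` → val = 5
`out = val * 3` → out = 15
So out = 15

Answer: 15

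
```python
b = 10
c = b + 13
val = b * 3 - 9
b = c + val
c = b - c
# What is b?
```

Trace:
`b = 10` → b = 10
`c = b + 13` → c = 23
`val = b * 3 - 9` → val = 21
`b = c + val` → b = 44
`c = b - c` → c = 21
So b = 44

Answer: 44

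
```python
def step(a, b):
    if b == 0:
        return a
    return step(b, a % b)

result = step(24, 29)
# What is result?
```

step(24, 29) -> step(29, 24) -> step(24, 5) -> step(5, 4) -> step(4, 1) -> step(1, 0) -> 1

Answer: 1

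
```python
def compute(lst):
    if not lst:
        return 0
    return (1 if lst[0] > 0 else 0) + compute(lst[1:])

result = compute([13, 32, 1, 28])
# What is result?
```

Count of positive elements in [13, 32, 1, 28] = 4

Answer: 4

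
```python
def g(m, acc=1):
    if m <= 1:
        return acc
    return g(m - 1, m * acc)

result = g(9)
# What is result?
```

Accumulator trace (n, acc): (9, 1) -> (8, 9) -> (7, 72) -> (6, 504) -> (5, 3024) -> (4, 15120) -> (3, 60480) -> (2, 181440) -> (1, 362880) -> return 362880

Answer: 362880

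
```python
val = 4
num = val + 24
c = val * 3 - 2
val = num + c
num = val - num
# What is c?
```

Trace:
`val = 4` → val = 4
`num = val + 24` → num = 28
`c = val * 3 - 2` → c = 10
`val = num + c` → val = 38
`num = val - num` → num = 10
So c = 10

Answer: 10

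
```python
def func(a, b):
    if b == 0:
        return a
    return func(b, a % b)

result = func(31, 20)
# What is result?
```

func(31, 20) -> func(20, 11) -> func(11, 9) -> func(9, 2) -> func(2, 1) -> func(1, 0) -> 1

Answer: 1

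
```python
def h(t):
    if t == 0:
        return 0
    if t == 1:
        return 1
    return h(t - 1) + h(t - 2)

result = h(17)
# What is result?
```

Build up from base cases: h(0)=0, h(1)=1, h(2)=1, h(3)=2, h(4)=3, h(5)=5, h(6)=8, ..., h(17)=1597

Answer: 1597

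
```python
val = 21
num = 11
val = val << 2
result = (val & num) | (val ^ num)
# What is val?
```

Trace:
`val = 21` → val = 21
`num = 11` → num = 11
`val = val << 2` → val = 84
`result = (val & num) | (val ^ num)` → result = 95
So val = 84

Answer: 84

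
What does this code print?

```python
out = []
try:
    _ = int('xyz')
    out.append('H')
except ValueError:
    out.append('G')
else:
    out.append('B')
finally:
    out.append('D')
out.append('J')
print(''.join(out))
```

Execution trace: 'G' (except ValueError) → 'D' (finally) → 'J' (after the try/except). Output: GDJ

Answer: GDJ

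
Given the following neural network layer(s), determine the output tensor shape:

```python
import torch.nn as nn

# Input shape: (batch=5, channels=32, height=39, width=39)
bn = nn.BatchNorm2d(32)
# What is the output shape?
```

Input: (5, 32, 39, 39) -> Output: (5, 32, 39, 39)

Answer: (5, 32, 39, 39)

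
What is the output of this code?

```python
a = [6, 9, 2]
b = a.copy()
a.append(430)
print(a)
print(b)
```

Key concept: list.copy() creates independent copy.
Step by step:
`a = [6, 9, 2]` → a = [6, 9, 2]
`b = a.copy()` → b = [6, 9, 2]
`a.append(430)` → a = [6, 9, 2, 430]
`print(a)` → prints [6, 9, 2, 430]
`print(b)` → prints [6, 9, 2]

Answer:
[6, 9, 2, 430]
[6, 9, 2]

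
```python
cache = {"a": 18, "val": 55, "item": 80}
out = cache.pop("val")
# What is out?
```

Trace:
`cache = {"a": 18, "val": 55, "item": 80}` → cache = {'a': 18, 'val': 55, 'item': 80}
`out = cache.pop("val")` → cache = {'a': 18, 'item': 80}; out = 55
So out = 55

Answer: 55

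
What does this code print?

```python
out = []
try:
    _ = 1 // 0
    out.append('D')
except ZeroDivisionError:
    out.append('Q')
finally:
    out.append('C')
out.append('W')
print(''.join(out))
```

Execution trace: 'Q' (except ZeroDivisionError) → 'C' (finally) → 'W' (after the try/except). Output: QCW

Answer: QCW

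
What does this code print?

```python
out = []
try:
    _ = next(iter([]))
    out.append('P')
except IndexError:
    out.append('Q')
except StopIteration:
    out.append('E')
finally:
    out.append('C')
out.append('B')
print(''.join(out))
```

Execution trace: 'E' (except StopIteration) → 'C' (finally) → 'B' (after the try/except). Output: ECB

Answer: ECB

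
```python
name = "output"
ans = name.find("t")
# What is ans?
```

Trace:
`name = "output"` → name = 'output'
`ans = name.find("t")` → ans = 2
So ans = 2

Answer: 2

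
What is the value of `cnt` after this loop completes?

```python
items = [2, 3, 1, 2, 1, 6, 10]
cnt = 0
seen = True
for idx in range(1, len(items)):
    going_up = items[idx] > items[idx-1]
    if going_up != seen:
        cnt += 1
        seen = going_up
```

Count direction changes in [2, 3, 1, 2, 1, 6, 10]
`cnt` takes the values: 0 → 1 → 2 → 3 → 4

Answer: 4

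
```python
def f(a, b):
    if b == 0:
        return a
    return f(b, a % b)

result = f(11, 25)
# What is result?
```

f(11, 25) -> f(25, 11) -> f(11, 3) -> f(3, 2) -> f(2, 1) -> f(1, 0) -> 1

Answer: 1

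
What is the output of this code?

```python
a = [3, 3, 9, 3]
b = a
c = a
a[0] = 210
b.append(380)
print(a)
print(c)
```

Key concept: multiple aliases.
Step by step:
`a = [3, 3, 9, 3]` → a = [3, 3, 9, 3]
`b = a` → b = [3, 3, 9, 3] (same object as a)
`c = a` → c = [3, 3, 9, 3] (same object as a, b)
`a[0] = 210` → a = [210, 3, 9, 3] (same object as b, c); b = [210, 3, 9, 3] (same object as a, c); c = [210, 3, 9, 3] (same object as a, b)
`b.append(380)` → a = [210, 3, 9, 3, 380] (same object as b, c); b = [210, 3, 9, 3, 380] (same object as a, c); c = [210, 3, 9, 3, 380] (same object as a, b)
`print(a)` → prints [210, 3, 9, 3, 380]
`print(c)` → prints [210, 3, 9, 3, 380]

Answer:
[210, 3, 9, 3, 380]
[210, 3, 9, 3, 380]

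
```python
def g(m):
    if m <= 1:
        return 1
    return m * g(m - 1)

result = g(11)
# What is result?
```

g(11) = 11 * 10 * 9 * 8 * 7 * 6 * 5 * 4 * 3 * 2 * 1 = 39916800

Answer: 39916800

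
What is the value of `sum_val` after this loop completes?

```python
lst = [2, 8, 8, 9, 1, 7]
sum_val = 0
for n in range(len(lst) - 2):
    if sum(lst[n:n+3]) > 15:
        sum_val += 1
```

Count windows with sum > 15
`sum_val` takes the values: 0 → 1 → 2 → 3 → 4

Answer: 4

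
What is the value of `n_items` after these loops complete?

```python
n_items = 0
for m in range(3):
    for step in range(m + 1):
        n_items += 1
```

Triangle: 1 + 2 + ... + 3
`n_items` takes the values: 0 → 1 → 2 → 3 → 4 → 5 → 6

Answer: 6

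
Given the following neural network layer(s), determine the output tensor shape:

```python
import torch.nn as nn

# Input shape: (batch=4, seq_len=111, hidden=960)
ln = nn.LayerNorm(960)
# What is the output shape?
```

Input: (4, 111, 960) -> Output: (4, 111, 960)

Answer: (4, 111, 960)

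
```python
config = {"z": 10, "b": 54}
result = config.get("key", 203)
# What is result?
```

Trace:
`config = {"z": 10, "b": 54}` → config = {'z': 10, 'b': 54}
`result = config.get("key", 203)` → result = 203
So result = 203

Answer: 203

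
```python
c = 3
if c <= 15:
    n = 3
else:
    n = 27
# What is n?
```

Trace:
`c = 3` → c = 3
`if c <= 15: ...` → c <= 15 is True → n = 3
So n = 3

Answer: 3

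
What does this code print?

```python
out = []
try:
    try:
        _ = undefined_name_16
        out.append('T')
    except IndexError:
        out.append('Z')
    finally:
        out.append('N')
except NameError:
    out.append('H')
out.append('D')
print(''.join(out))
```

Execution trace: 'N' (finally) → 'H' (outer except NameError) → 'D' (after the try/except). Output: NHD

Answer: NHD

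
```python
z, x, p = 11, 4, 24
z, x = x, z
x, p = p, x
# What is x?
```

Trace:
`z, x, p = 11, 4, 24` → z = 11; x = 4; p = 24
`z, x = x, z` → z = 4; x = 11
`x, p = p, x` → x = 24; p = 11
So x = 24

Answer: 24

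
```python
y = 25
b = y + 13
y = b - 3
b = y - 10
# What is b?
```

Trace:
`y = 25` → y = 25
`b = y + 13` → b = 38
`y = b - 3` → y = 35
`b = y - 10` → b = 25
So b = 25

Answer: 25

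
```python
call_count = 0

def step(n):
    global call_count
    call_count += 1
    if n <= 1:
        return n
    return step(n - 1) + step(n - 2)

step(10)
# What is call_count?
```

Calls(n) = 1 + Calls(n-1) + Calls(n-2); Calls(0)=Calls(1)=1. For n=10 this gives 177.

Answer: 177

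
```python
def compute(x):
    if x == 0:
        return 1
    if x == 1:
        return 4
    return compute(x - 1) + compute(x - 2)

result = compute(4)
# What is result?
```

Build up from base cases: compute(0)=1, compute(1)=4, compute(2)=5, compute(3)=9, compute(4)=14

Answer: 14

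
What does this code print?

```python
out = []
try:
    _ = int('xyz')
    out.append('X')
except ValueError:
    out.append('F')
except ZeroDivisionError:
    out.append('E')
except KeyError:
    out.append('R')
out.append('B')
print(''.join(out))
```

Execution trace: 'F' (except ValueError) → 'B' (after the try/except). Output: FB

Answer: FB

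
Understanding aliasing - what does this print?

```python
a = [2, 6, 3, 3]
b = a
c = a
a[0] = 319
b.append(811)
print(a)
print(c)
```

Key concept: multiple aliases.
Step by step:
`a = [2, 6, 3, 3]` → a = [2, 6, 3, 3]
`b = a` → b = [2, 6, 3, 3] (same object as a)
`c = a` → c = [2, 6, 3, 3] (same object as a, b)
`a[0] = 319` → a = [319, 6, 3, 3] (same object as b, c); b = [319, 6, 3, 3] (same object as a, c); c = [319, 6, 3, 3] (same object as a, b)
`b.append(811)` → a = [319, 6, 3, 3, 811] (same object as b, c); b = [319, 6, 3, 3, 811] (same object as a, c); c = [319, 6, 3, 3, 811] (same object as a, b)
`print(a)` → prints [319, 6, 3, 3, 811]
`print(c)` → prints [319, 6, 3, 3, 811]

Answer:
[319, 6, 3, 3, 811]
[319, 6, 3, 3, 811]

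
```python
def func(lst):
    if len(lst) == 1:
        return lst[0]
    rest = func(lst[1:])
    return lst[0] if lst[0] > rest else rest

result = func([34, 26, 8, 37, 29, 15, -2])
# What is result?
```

Recursive max over [34, 26, 8, 37, 29, 15, -2] = 37

Answer: 37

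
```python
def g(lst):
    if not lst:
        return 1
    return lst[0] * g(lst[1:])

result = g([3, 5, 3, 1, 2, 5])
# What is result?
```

Product over [3, 5, 3, 1, 2, 5] = 3 * 5 * 3 * 1 * 2 * 5 = 450

Answer: 450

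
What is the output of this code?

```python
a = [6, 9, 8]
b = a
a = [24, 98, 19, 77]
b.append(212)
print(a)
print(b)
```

Key concept: rebinding vs mutation: a is rebound to a new list, b still points at the original.
Step by step:
`a = [6, 9, 8]` → a = [6, 9, 8]
`b = a` → b = [6, 9, 8] (same object as a)
`a = [24, 98, 19, 77]` → a = [24, 98, 19, 77]
`b.append(212)` → b = [6, 9, 8, 212]
`print(a)` → prints [24, 98, 19, 77]
`print(b)` → prints [6, 9, 8, 212]

Answer:
[24, 98, 19, 77]
[6, 9, 8, 212]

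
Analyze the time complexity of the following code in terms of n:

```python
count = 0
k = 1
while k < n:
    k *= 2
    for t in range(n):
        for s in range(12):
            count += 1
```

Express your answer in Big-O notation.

Each loop level contributes: log n × n × 1. Multiplying the contributions gives O(n log n).

Answer: O(n log n)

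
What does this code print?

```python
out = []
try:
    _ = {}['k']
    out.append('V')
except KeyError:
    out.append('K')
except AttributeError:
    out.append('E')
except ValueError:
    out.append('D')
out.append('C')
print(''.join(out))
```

Execution trace: 'K' (except KeyError) → 'C' (after the try/except). Output: KC

Answer: KC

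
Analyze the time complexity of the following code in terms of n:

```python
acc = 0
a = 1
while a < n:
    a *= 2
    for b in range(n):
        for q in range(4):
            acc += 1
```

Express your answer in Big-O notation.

Each loop level contributes: log n × n × 1. Multiplying the contributions gives O(n log n).

Answer: O(n log n)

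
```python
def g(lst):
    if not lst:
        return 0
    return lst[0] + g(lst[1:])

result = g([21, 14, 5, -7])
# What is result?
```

21 + 14 + 5 + (-7) + 0 = 33

Answer: 33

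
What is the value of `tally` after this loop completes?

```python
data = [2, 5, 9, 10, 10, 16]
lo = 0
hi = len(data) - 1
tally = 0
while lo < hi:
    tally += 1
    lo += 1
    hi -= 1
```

Iterations until pointers meet (list length 6)
`tally` takes the values: 0 → 1 → 2 → 3

Answer: 3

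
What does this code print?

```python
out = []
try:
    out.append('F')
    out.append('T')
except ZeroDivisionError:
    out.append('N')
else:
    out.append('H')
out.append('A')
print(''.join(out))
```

Execution trace: 'F' (try body) → 'T' (try body, no exception) → 'H' (else) → 'A' (after the try/except). Output: FTHA

Answer: FTHA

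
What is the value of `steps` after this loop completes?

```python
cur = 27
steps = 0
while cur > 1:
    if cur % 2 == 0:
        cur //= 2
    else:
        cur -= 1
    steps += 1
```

Steps to reduce 27 to 1
`steps` takes the values: 0 → 1 → 2 → 3 → 4 → 5 → 6 → 7

Answer: 7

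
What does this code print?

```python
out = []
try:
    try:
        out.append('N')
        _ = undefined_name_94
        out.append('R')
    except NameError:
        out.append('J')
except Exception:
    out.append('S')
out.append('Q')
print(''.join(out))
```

Execution trace: 'N' (inner try body) → 'J' (inner except NameError) → 'Q' (after the try/except). Output: NJQ

Answer: NJQ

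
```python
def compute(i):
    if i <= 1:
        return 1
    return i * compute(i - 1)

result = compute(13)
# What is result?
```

compute(13) = 13 * 12 * 11 * 10 * 9 * 8 * 7 * 6 * 5 * 4 * 3 * 2 * 1 = 6227020800

Answer: 6227020800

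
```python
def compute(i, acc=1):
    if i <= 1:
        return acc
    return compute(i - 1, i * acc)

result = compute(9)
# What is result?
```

Accumulator trace (n, acc): (9, 1) -> (8, 9) -> (7, 72) -> (6, 504) -> (5, 3024) -> (4, 15120) -> (3, 60480) -> (2, 181440) -> (1, 362880) -> return 362880

Answer: 362880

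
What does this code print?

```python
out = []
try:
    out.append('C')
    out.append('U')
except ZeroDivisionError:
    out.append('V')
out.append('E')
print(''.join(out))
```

Execution trace: 'C' (try body) → 'U' (try body, no exception) → 'E' (after the try/except). Output: CUE

Answer: CUE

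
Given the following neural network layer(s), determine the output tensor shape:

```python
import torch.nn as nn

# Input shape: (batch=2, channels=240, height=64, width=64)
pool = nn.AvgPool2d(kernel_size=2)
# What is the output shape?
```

Input: (2, 240, 64, 64) -> Output: (2, 240, 32, 32)

Answer: (2, 240, 32, 32)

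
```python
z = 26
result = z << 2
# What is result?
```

Trace:
`z = 26` → z = 26
`result = z << 2` → result = 104
So result = 104

Answer: 104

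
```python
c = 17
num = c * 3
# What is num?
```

Trace:
`c = 17` → c = 17
`num = c * 3` → num = 51
So num = 51

Answer: 51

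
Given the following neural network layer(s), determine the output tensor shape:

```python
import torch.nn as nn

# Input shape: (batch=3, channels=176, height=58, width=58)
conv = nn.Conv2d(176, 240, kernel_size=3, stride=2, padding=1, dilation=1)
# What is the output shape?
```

Input: (3, 176, 58, 58) -> Output: (3, 240, 29, 29)

Answer: (3, 240, 29, 29)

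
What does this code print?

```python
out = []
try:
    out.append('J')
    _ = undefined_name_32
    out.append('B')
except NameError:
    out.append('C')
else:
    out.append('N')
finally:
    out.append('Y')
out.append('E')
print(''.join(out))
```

Execution trace: 'J' (try body) → 'C' (except NameError) → 'Y' (finally) → 'E' (after the try/except). Output: JCYE

Answer: JCYE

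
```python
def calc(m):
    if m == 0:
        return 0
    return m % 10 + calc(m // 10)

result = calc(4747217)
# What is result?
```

Sum of digits of 4747217: 7 + 1 + 2 + 7 + 4 + 7 + 4 = 32

Answer: 32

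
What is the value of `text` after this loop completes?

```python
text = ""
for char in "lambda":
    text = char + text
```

Reverse 'lambda'
`text` takes the values: "" → "l" → "al" → "mal" → "bmal" → "dbmal" → "adbmal"

Answer: "adbmal"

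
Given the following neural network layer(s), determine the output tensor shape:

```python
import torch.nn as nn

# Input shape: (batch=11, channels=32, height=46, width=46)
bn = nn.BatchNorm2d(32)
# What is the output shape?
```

Input: (11, 32, 46, 46) -> Output: (11, 32, 46, 46)

Answer: (11, 32, 46, 46)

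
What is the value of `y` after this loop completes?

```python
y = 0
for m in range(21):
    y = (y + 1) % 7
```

Increment mod 7, 21 times = 0
`y` takes the values: 0 → 1 → 2 → 3 → 4 → 5 → 6 → 0 → 1 → 2 → 3 → 4 → 5 → 6 → 0 → 1 → 2 → 3 → 4 → 5 → 6 → 0

Answer: 0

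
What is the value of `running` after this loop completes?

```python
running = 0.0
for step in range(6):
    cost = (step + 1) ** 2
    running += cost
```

Sum of squared losses 1² + 2² + ... + 6²
`running` takes the values: 0.0 → 1.0 → 5.0 → 14.0 → 30.0 → 55.0 → 91.0

Answer: 91.0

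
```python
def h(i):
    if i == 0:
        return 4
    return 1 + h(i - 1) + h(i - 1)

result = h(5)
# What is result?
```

h(i) = 1 + 2·h(i-1), h(0)=4. Closed form: (4+1)·2^5 - 1 = 159.

Answer: 159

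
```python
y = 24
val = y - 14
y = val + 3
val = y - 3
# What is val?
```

Trace:
`y = 24` → y = 24
`val = y - 14` → val = 10
`y = val + 3` → y = 13
`val = y - 3` → val = 10
So val = 10

Answer: 10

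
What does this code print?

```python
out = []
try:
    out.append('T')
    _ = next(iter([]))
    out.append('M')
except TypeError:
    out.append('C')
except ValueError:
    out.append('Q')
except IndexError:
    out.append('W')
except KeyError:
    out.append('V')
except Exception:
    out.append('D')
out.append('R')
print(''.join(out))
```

Execution trace: 'T' (try body) → 'D' (except Exception) → 'R' (after the try/except). Output: TDR

Answer: TDR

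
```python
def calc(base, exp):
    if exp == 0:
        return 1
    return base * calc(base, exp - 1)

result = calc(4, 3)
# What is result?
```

calc(4, 3) = 4 * 4 * 4 = 64

Answer: 64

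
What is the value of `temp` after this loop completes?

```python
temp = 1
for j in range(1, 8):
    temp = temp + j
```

Start at 1, add 1 through 7
`temp` takes the values: 1 → 2 → 4 → 7 → 11 → 16 → 22 → 29

Answer: 29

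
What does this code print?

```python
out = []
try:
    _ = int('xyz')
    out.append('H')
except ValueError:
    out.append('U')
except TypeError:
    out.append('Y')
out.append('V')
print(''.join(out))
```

Execution trace: 'U' (except ValueError) → 'V' (after the try/except). Output: UV

Answer: UV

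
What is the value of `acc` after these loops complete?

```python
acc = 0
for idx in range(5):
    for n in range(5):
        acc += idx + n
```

Sum of all idx+n for idx,n in 5x5
`acc` takes the values: 0 → 1 → 3 → 6 → 10 → 11 → 13 → 16 → 20 → 25 → 27 → 30 → 34 → 39 → 45 → 48 → 52 → 57 → 63 → 70 → 74 → 79 → 85 → 92 → 100

Answer: 100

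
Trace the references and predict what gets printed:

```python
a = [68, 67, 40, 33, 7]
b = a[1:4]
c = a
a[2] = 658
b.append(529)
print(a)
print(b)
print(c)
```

Key concept: slice vs alias.
Step by step:
`a = [68, 67, 40, 33, 7]` → a = [68, 67, 40, 33, 7]
`b = a[1:4]` → b = [67, 40, 33]
`c = a` → c = [68, 67, 40, 33, 7] (same object as a)
`a[2] = 658` → a = [68, 67, 658, 33, 7] (same object as c); c = [68, 67, 658, 33, 7] (same object as a)
`b.append(529)` → b = [67, 40, 33, 529]
`print(a)` → prints [68, 67, 658, 33, 7]
`print(b)` → prints [67, 40, 33, 529]
`print(c)` → prints [68, 67, 658, 33, 7]

Answer:
[68, 67, 658, 33, 7]
[67, 40, 33, 529]
[68, 67, 658, 33, 7]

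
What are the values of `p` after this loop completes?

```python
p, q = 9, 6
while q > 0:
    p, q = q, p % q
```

GCD of 9 and 6
`p` takes the values: 9 → 6 → 3

Answer: 3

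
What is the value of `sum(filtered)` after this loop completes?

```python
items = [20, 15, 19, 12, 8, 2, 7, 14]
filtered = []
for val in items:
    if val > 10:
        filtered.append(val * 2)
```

Sum of doubled values > 10
`filtered` takes the values: [] → [40] → [40, 30] → [40, 30, 38] → [40, 30, 38, 24] → [40, 30, 38, 24, 28]
So `sum(filtered)` = 160

Answer: 160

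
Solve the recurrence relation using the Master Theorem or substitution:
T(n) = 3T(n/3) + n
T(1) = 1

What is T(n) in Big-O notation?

By Master Theorem: a=3, b=3, f(n)=n. Since log_3(3) = 1 and f(n) = Θ(n^1), Case 2 applies. T(n) = O(n log n).

Answer: O(n log n)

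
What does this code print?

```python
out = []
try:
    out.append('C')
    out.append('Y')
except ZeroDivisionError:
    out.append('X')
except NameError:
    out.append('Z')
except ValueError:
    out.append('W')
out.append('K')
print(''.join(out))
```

Execution trace: 'C' (try body) → 'Y' (try body, no exception) → 'K' (after the try/except). Output: CYK

Answer: CYK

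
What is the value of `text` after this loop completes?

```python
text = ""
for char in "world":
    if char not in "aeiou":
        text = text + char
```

Remove vowels from 'world'
`text` takes the values: "" → "w" → "wr" → "wrl" → "wrld"

Answer: "wrld"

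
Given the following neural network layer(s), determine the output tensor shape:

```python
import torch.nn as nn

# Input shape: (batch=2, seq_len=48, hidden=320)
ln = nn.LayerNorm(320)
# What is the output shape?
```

Input: (2, 48, 320) -> Output: (2, 48, 320)

Answer: (2, 48, 320)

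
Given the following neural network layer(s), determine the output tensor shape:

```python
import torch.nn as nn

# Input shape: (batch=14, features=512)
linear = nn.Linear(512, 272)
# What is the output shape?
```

Input: (14, 512) -> Output: (14, 272)

Answer: (14, 272)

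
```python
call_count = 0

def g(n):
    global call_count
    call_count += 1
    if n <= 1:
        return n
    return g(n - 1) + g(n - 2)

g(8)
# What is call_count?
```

Calls(n) = 1 + Calls(n-1) + Calls(n-2); Calls(0)=Calls(1)=1. For n=8 this gives 67.

Answer: 67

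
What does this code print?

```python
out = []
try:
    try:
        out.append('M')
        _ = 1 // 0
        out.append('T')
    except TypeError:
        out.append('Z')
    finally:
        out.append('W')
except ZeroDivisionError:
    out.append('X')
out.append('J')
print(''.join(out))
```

Execution trace: 'M' (try body) → 'W' (finally) → 'X' (outer except ZeroDivisionError) → 'J' (after the try/except). Output: MWXJ

Answer: MWXJ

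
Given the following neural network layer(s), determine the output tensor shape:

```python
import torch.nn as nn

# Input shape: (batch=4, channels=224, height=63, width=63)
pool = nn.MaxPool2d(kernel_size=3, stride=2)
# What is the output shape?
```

Input: (4, 224, 63, 63) -> Output: (4, 224, 31, 31)

Answer: (4, 224, 31, 31)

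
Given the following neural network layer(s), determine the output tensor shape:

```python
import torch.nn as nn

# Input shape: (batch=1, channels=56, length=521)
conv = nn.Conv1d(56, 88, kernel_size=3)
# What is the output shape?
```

Input: (1, 56, 521) -> Output: (1, 88, 519)

Answer: (1, 88, 519)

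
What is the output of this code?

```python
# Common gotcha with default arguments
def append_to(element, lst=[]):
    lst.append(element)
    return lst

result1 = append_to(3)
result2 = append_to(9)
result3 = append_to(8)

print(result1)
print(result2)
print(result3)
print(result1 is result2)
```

Key concept: mutable default argument gotcha.
Step by step:
`result1 = append_to(3)` → result1 = [3]
`result2 = append_to(9)` → result1 = [3, 9] (same object as result2); result2 = [3, 9] (same object as result1)
`result3 = append_to(8)` → result1 = [3, 9, 8] (same object as result2, result3); result2 = [3, 9, 8] (same object as result1, result3); result3 = [3, 9, 8] (same object as result1, result2)
`print(result1)` → prints [3, 9, 8]
`print(result2)` → prints [3, 9, 8]
`print(result3)` → prints [3, 9, 8]
`print(result1 is result2)` → prints True

Answer:
[3, 9, 8]
[3, 9, 8]
[3, 9, 8]
True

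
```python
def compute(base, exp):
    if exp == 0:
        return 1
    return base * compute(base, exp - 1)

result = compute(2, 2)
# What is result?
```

compute(2, 2) = 2 * 2 = 4

Answer: 4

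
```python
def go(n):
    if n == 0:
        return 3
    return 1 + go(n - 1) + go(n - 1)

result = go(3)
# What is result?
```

go(n) = 1 + 2·go(n-1), go(0)=3. Closed form: (3+1)·2^3 - 1 = 31.

Answer: 31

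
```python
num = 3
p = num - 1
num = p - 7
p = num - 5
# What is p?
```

Trace:
`num = 3` → num = 3
`p = num - 1` → p = 2
`num = p - 7` → num = -5
`p = num - 5` → p = -10
So p = -10

Answer: -10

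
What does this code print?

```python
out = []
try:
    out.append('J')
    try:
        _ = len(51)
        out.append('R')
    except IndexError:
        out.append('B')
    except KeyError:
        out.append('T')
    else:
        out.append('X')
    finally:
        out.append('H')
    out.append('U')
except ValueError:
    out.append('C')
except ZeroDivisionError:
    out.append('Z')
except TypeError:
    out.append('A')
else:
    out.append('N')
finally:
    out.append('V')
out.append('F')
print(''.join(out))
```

Execution trace: 'J' (try body) → 'H' (inner finally) → 'A' (except TypeError) → 'V' (finally) → 'F' (after the try/except). Output: JHAVF

Answer: JHAVF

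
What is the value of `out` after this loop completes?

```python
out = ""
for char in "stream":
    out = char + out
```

Reverse 'stream'
`out` takes the values: "" → "s" → "ts" → "rts" → "erts" → "aerts" → "maerts"

Answer: "maerts"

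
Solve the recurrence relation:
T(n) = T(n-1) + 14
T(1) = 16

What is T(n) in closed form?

Unrolling: T(n) = T(1) + 14·(n-1) = 16 + 14(n-1) = 14n + 2.

Answer: T(n) = 14n + 2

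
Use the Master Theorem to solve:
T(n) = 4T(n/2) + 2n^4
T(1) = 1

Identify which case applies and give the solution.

a=4, b=2, f(n)=2n^4. log_2(4) = 2. Since c=4 > 2 and the regularity condition holds (4(n/2)^4 = (4/2^4)n^4 with 4/2^4 < 1), Case 3 applies: T(n) = Θ(f(n)) = O(n^4).

Answer: O(n^4) - Case 3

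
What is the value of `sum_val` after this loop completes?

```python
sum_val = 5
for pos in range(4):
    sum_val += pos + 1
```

Start at 5, add 1 to 4 = 15
`sum_val` takes the values: 5 → 6 → 8 → 11 → 15

Answer: 15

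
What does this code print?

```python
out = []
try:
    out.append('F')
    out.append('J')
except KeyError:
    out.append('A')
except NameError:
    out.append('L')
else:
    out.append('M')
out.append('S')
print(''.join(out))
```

Execution trace: 'F' (try body) → 'J' (try body, no exception) → 'M' (else) → 'S' (after the try/except). Output: FJMS

Answer: FJMS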